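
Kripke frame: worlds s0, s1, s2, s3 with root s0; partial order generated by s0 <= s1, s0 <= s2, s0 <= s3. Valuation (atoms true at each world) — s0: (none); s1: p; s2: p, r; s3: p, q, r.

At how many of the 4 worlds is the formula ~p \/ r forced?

2

s0: does not force it — s0 ||-/- ~p \/ r: neither disjunct is forced at s0.
s1: does not force it — s1 ||-/- ~p \/ r: neither disjunct is forced at s1.
s2: forces it.
s3: forces it.
Worlds forcing the formula: {s2, s3}.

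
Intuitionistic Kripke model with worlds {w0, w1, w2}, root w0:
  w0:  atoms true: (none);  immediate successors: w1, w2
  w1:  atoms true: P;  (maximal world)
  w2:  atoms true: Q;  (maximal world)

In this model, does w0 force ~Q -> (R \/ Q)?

No

w0 ||-/- ~Q -> (R \/ Q): at the accessible world w1, w1 ||- ~Q but w1 ||-/- R \/ Q.
w1 ||-/- R \/ Q: neither disjunct is forced at w1.
w1 lacks atom R, so w1 ||-/- R.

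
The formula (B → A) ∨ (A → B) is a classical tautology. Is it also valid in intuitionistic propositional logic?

No

This is the Gödel–Dummett linearity axiom, which is not intuitionistically valid.
A Kripke countermodel: worlds u0, u1, u2; order generated by u0 ≤ u1, u0 ≤ u2; atoms true at each world — u0:{}; u1:{B}; u2:{A}.
u0 ⊮ (B → A) ∨ (A → B): neither disjunct is forced at u0.
u0 ⊮ B → A: at the accessible world u1, u1 ⊩ B but u1 ⊮ A.
u1 lacks atom A, so u1 ⊮ A.
So the root u0 does not force the formula.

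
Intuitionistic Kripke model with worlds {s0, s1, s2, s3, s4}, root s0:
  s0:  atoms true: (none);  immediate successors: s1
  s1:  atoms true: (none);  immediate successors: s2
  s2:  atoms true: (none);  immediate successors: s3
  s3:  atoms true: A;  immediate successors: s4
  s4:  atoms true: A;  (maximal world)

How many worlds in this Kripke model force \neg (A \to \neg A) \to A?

s0: does not force it — s0 \nVdash \neg (A \to \neg A) \to A: already at s0 itself, s0 \Vdash \neg (A \to \neg A) but s0 \nVdash A.
s1: does not force it.
s2: does not force it.
s3: forces it.
s4: forces it.
Worlds forcing the formula: {s3, s4}.

2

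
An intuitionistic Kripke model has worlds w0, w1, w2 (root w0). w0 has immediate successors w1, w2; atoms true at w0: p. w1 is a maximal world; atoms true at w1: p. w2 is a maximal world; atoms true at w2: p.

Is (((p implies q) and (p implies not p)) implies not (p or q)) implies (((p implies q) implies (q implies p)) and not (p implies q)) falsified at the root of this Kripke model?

No

w0 forces (((p implies q) and (p implies not p)) implies not (p or q)) implies (((p implies q) implies (q implies p)) and not (p implies q)): every world accessible from w0 that forces ((p implies q) and (p implies not p)) implies not (p or q) (namely w0, w1, w2) also forces ((p implies q) implies (q implies p)) and not (p implies q).
So the root w0 forces (((p implies q) and (p implies not p)) implies not (p or q)) implies (((p implies q) implies (q implies p)) and not (p implies q)); the model is not a countermodel.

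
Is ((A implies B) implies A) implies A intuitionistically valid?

No

This is Peirce's law, which is not intuitionistically valid.
A Kripke countermodel: worlds 0, 1; order generated by 0 <= 1; atoms true at each world — 0:{}; 1:{A}.
0 does not force ((A implies B) implies A) implies A: already at 0 itself, 0 forces (A implies B) implies A but 0 does not force A.
0 lacks atom A, so 0 does not force A.
So the root 0 does not force the formula.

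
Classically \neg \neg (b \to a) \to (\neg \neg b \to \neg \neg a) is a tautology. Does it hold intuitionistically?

Yes

This is the distribution of double negation over implication, which is intuitionistically derivable.
Assume \neg \neg (b \to a) and \neg \neg b; suppose \neg a. Then b \to a would give \neg b (by contraposition), contradicting \neg \neg b; so \neg (b \to a), contradicting \neg \neg (b \to a). Hence \neg \neg a.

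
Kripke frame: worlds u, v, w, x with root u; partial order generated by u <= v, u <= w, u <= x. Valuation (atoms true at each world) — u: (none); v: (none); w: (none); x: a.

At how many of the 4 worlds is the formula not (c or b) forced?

u: forces it.
v: forces it.
w: forces it.
x: forces it.
Worlds forcing the formula: {u, v, w, x}.

4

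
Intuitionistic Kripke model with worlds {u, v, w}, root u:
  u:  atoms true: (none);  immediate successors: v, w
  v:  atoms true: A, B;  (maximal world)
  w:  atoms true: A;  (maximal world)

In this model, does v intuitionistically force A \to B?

v \Vdash A \to B: every world accessible from v that forces A (namely v) also forces B.

Yes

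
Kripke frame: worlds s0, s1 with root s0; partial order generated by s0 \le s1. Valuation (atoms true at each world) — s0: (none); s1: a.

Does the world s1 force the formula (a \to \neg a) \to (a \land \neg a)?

s1 \Vdash (a \to \neg a) \to (a \land \neg a) vacuously: no world accessible from s1 forces the antecedent a \to \neg a.

Yes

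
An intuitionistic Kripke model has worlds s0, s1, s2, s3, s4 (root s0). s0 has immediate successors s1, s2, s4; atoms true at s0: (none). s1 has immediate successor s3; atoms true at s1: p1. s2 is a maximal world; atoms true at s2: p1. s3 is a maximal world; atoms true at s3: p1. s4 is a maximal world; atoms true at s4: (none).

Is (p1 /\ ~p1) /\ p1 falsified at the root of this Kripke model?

Yes

s0 ||-/- (p1 /\ ~p1) /\ p1 since s0 fails p1 /\ ~p1.
So the root s0 does not force (p1 /\ ~p1) /\ p1; the model is a countermodel.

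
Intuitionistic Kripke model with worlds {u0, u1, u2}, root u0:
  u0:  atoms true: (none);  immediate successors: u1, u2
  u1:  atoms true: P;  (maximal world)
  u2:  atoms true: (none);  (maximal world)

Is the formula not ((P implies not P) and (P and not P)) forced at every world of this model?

Yes

u0 forces not ((P implies not P) and (P and not P)): no world accessible from u0 forces (P implies not P) and (P and not P).
Since the root u0 forces not ((P implies not P) and (P and not P)) and forcing is persistent (monotone upward), every world forces it.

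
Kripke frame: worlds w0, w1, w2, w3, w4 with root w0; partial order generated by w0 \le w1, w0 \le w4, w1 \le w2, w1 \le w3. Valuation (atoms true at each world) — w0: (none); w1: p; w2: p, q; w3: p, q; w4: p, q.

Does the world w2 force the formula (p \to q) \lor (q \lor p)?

Yes

w2 \Vdash (p \to q) \lor (q \lor p) via the disjunct p \to q.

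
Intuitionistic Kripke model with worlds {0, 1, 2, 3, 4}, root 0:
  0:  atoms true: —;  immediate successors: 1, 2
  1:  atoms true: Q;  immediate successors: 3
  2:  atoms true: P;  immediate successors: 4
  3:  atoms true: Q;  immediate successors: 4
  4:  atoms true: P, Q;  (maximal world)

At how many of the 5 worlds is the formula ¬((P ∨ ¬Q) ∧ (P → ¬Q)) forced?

5

0: forces it.
1: forces it.
2: forces it.
3: forces it.
4: forces it.
Worlds forcing the formula: {0, 1, 2, 3, 4}.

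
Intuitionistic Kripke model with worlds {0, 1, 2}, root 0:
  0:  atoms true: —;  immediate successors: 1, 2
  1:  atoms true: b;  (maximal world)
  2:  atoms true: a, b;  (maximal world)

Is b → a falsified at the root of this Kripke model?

0 ⊮ b → a: at the accessible world 1, 1 ⊩ b but 1 ⊮ a.
1 lacks atom a, so 1 ⊮ a.
So the root 0 does not force b → a; the model is a countermodel.

Yes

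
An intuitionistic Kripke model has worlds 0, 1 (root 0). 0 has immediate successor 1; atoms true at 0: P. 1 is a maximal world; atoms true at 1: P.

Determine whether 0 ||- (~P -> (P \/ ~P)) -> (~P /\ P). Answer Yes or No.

0 ||-/- (~P -> (P \/ ~P)) -> (~P /\ P): already at 0 itself, 0 ||- ~P -> (P \/ ~P) but 0 ||-/- ~P /\ P.
0 ||-/- ~P /\ P since 0 fails ~P.

No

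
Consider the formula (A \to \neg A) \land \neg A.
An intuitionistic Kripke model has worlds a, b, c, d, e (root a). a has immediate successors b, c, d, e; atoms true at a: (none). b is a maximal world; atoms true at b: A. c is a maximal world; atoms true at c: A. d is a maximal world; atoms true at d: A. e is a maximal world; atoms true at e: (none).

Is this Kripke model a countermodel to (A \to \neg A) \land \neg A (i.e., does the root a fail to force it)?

a \nVdash (A \to \neg A) \land \neg A since a fails A \to \neg A.
So the root a does not force (A \to \neg A) \land \neg A; the model is a countermodel.

Yes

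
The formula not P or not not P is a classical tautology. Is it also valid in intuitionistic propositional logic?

This is the weak law of excluded middle, which is not intuitionistically valid.
A Kripke countermodel: worlds 0, 1, 2; order generated by 0 <= 1, 0 <= 2; atoms true at each world — 0:{}; 1:{P}; 2:{}.
0 does not force not P or not not P: neither disjunct is forced at 0.
0 does not force not P since 1 is accessible from 0 and 1 forces P.
So the root 0 does not force the formula.

No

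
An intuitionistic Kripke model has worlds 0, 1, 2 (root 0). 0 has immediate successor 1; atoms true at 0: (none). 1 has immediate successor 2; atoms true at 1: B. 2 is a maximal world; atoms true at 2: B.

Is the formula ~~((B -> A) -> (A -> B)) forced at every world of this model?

Yes

0 ||- ~~((B -> A) -> (A -> B)): no world accessible from 0 forces ~((B -> A) -> (A -> B)).
Since the root 0 forces ~~((B -> A) -> (A -> B)) and forcing is persistent (monotone upward), every world forces it.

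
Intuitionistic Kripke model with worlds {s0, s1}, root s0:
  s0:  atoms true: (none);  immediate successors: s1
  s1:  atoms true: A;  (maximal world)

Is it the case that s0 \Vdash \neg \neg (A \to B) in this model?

No

s0 \nVdash \neg \neg (A \to B) since s0 is accessible from s0 and s0 \Vdash \neg (A \to B).
s0 \Vdash \neg (A \to B): no world accessible from s0 forces A \to B.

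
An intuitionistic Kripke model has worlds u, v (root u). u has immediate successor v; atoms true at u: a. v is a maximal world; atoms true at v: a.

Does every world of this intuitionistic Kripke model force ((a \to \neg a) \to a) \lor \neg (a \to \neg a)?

Yes

u \Vdash ((a \to \neg a) \to a) \lor \neg (a \to \neg a) via the disjunct (a \to \neg a) \to a.
Since the root u forces ((a \to \neg a) \to a) \lor \neg (a \to \neg a) and forcing is persistent (monotone upward), every world forces it.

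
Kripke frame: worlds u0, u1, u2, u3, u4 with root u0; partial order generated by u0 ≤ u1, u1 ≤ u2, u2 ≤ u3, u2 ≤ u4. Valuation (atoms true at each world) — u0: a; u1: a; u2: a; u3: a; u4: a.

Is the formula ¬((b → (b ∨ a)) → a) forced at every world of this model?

Not every world: u0 ⊮ ¬((b → (b ∨ a)) → a).
u0 ⊮ ¬((b → (b ∨ a)) → a) since u0 is accessible from u0 and u0 ⊩ (b → (b ∨ a)) → a.
u0 ⊩ (b → (b ∨ a)) → a: every world accessible from u0 that forces b → (b ∨ a) (namely u0, u1, u2, u3, u4) also forces a.

No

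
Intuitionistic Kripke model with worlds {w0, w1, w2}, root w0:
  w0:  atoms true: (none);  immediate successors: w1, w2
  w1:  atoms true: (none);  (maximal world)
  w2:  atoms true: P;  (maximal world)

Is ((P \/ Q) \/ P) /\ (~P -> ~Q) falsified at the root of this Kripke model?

Yes

w0 ||-/- ((P \/ Q) \/ P) /\ (~P -> ~Q) since w0 fails (P \/ Q) \/ P.
So the root w0 does not force ((P \/ Q) \/ P) /\ (~P -> ~Q); the model is a countermodel.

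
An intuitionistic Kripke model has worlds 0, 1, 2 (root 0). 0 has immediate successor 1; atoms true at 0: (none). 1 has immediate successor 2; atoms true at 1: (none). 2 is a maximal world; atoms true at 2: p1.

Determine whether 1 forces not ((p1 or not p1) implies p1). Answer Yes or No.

No

1 does not force not ((p1 or not p1) implies p1) since 1 is accessible from 1 and 1 forces (p1 or not p1) implies p1.
1 forces (p1 or not p1) implies p1: every world accessible from 1 that forces p1 or not p1 (namely 2) also forces p1.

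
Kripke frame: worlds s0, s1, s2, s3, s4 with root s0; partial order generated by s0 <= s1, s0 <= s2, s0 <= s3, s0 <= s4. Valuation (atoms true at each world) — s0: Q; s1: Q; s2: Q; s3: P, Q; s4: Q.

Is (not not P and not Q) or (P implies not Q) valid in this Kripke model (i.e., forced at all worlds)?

No

Not every world: s0 does not force (not not P and not Q) or (P implies not Q).
s0 does not force (not not P and not Q) or (P implies not Q): neither disjunct is forced at s0.
s0 does not force not not P and not Q since s0 fails not not P.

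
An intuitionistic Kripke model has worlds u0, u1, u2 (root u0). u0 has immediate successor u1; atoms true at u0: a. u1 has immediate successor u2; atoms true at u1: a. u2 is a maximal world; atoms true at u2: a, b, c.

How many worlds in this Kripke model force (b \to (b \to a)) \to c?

u0: does not force it — u0 \nVdash (b \to (b \to a)) \to c: already at u0 itself, u0 \Vdash b \to (b \to a) but u0 \nVdash c.
u1: does not force it — u1 \nVdash (b \to (b \to a)) \to c: already at u1 itself, u1 \Vdash b \to (b \to a) but u1 \nVdash c.
u2: forces it.
Worlds forcing the formula: {u2}.

1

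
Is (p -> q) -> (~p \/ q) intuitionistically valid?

This is the material-implication-as-disjunction principle, which is not intuitionistically valid.
A Kripke countermodel: worlds a, b; order generated by a <= b; atoms true at each world — a:{}; b:{p,q}.
a ||-/- (p -> q) -> (~p \/ q): already at a itself, a ||- p -> q but a ||-/- ~p \/ q.
a ||-/- ~p \/ q: neither disjunct is forced at a.
a ||-/- ~p since b is accessible from a and b ||- p.
So the root a does not force the formula.

No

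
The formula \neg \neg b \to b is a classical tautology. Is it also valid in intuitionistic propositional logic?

No

This is double-negation elimination, which is not intuitionistically valid.
A Kripke countermodel: worlds u0, u1; order generated by u0 \le u1; atoms true at each world — u0:{}; u1:{b}.
u0 \nVdash \neg \neg b \to b: already at u0 itself, u0 \Vdash \neg \neg b but u0 \nVdash b.
u0 lacks atom b, so u0 \nVdash b.
So the root u0 does not force the formula.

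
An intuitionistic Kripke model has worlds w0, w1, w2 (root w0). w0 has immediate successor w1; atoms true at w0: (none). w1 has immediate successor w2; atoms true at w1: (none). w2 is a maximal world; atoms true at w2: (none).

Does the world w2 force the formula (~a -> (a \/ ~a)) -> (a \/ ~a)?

w2 ||- (~a -> (a \/ ~a)) -> (a \/ ~a): every world accessible from w2 that forces ~a -> (a \/ ~a) (namely w2) also forces a \/ ~a.

Yes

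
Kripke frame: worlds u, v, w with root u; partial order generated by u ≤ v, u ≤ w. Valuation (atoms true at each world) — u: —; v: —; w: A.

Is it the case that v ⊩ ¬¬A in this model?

No

v ⊮ ¬¬A since v is accessible from v and v ⊩ ¬A.
v ⊩ ¬A: no world accessible from v forces A.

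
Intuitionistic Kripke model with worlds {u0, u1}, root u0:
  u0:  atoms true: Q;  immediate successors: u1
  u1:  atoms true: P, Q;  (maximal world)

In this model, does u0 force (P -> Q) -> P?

u0 ||-/- (P -> Q) -> P: already at u0 itself, u0 ||- P -> Q but u0 ||-/- P.
u0 lacks atom P, so u0 ||-/- P.

No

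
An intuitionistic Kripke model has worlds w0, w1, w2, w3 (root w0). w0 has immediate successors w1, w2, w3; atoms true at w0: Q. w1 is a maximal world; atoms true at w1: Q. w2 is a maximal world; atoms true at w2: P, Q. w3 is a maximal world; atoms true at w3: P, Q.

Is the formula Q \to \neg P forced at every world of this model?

No

Not every world: w0 \nVdash Q \to \neg P.
w0 \nVdash Q \to \neg P: already at w0 itself, w0 \Vdash Q but w0 \nVdash \neg P.
w0 \nVdash \neg P since w2 is accessible from w0 and w2 \Vdash P.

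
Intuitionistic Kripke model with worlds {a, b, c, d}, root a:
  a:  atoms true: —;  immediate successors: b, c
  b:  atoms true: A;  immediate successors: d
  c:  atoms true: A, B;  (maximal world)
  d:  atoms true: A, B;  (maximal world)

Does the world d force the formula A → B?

d ⊩ A → B: every world accessible from d that forces A (namely d) also forces B.

Yes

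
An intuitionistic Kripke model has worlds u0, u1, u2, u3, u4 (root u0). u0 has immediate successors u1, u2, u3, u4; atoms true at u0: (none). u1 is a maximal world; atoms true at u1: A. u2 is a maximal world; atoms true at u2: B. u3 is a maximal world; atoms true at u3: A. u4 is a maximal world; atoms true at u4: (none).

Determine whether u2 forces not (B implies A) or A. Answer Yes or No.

Yes

u2 forces not (B implies A) or A via the disjunct not (B implies A).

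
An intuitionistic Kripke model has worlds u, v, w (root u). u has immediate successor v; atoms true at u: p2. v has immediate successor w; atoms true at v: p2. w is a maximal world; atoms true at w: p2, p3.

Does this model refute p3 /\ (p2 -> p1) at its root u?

Yes

u ||-/- p3 /\ (p2 -> p1) since u fails p3.
So the root u does not force p3 /\ (p2 -> p1); the model is a countermodel.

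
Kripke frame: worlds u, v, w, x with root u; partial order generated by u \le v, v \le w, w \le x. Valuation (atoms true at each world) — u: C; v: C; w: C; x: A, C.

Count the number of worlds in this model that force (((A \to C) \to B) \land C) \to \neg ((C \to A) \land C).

4

u: forces it.
v: forces it.
w: forces it.
x: forces it.
Worlds forcing the formula: {u, v, w, x}.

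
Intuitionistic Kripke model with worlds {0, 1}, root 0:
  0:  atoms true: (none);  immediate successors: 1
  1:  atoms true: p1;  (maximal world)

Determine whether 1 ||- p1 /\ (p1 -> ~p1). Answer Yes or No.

1 ||-/- p1 /\ (p1 -> ~p1) since 1 fails p1 -> ~p1.

No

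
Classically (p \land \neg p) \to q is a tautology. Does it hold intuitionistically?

This is an instance of ex falso quodlibet, which is intuitionistically derivable.
No world can force both p and \neg p, so the antecedent p \land \neg p is never forced and the implication holds vacuously at every world.

Yes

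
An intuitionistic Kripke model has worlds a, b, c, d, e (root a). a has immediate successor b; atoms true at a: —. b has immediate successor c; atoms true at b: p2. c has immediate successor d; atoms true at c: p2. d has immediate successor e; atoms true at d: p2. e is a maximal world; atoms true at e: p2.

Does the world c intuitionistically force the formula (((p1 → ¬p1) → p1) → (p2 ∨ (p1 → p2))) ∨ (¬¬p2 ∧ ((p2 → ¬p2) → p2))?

Yes

c ⊩ (((p1 → ¬p1) → p1) → (p2 ∨ (p1 → p2))) ∨ (¬¬p2 ∧ ((p2 → ¬p2) → p2)) via the disjunct ((p1 → ¬p1) → p1) → (p2 ∨ (p1 → p2)).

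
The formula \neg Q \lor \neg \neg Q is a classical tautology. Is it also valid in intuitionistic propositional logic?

This is the weak law of excluded middle, which is not intuitionistically valid.
A Kripke countermodel: worlds u0, u1, u2; order generated by u0 \le u1, u0 \le u2; atoms true at each world — u0:{}; u1:{Q}; u2:{}.
u0 \nVdash \neg Q \lor \neg \neg Q: neither disjunct is forced at u0.
u0 \nVdash \neg Q since u1 is accessible from u0 and u1 \Vdash Q.
So the root u0 does not force the formula.

No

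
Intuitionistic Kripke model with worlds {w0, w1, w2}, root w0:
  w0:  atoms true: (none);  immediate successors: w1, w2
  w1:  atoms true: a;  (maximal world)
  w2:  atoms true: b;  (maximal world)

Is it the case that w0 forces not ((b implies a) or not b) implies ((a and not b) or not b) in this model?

w0 does not force not ((b implies a) or not b) implies ((a and not b) or not b): at the accessible world w2, w2 forces not ((b implies a) or not b) but w2 does not force (a and not b) or not b.
w2 does not force (a and not b) or not b: neither disjunct is forced at w2.
w2 does not force a and not b since w2 fails a.

No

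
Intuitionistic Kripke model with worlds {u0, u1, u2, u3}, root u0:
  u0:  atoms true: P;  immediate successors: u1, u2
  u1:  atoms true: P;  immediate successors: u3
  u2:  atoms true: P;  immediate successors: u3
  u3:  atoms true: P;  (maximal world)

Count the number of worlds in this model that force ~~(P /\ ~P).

u0: does not force it — u0 ||-/- ~~(P /\ ~P) since u0 is accessible from u0 and u0 ||- ~(P /\ ~P).
u1: does not force it — u1 ||-/- ~~(P /\ ~P) since u1 is accessible from u1 and u1 ||- ~(P /\ ~P).
u2: does not force it — u2 ||-/- ~~(P /\ ~P) since u2 is accessible from u2 and u2 ||- ~(P /\ ~P).
u3: does not force it.
Worlds forcing the formula: { }.

0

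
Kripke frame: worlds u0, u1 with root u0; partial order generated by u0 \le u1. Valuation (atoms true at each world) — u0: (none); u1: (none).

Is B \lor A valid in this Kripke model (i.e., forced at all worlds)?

No

Not every world: u0 \nVdash B \lor A.
u0 \nVdash B \lor A: neither disjunct is forced at u0.
u0 lacks atom B, so u0 \nVdash B.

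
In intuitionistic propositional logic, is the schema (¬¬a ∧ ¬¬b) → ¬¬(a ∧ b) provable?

Yes

This is the distribution of double negation over conjunction, which is intuitionistically derivable.
Assume ¬¬a, ¬¬b, and ¬(a ∧ b). From a we'd get ¬b (since a ∧ b is refuted), contradicting ¬¬b; so ¬a, contradicting ¬¬a.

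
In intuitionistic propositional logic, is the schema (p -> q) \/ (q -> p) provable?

No

This is the Gödel–Dummett linearity axiom, which is not intuitionistically valid.
A Kripke countermodel: worlds 0, 1, 2; order generated by 0 <= 1, 0 <= 2; atoms true at each world — 0:{}; 1:{p}; 2:{q}.
0 ||-/- (p -> q) \/ (q -> p): neither disjunct is forced at 0.
0 ||-/- p -> q: at the accessible world 1, 1 ||- p but 1 ||-/- q.
1 lacks atom q, so 1 ||-/- q.
So the root 0 does not force the formula.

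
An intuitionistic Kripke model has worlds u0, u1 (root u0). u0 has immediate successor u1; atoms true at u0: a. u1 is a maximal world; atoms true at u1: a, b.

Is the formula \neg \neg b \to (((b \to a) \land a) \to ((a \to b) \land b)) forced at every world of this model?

No

Not every world: u0 \nVdash \neg \neg b \to (((b \to a) \land a) \to ((a \to b) \land b)).
u0 \nVdash \neg \neg b \to (((b \to a) \land a) \to ((a \to b) \land b)): already at u0 itself, u0 \Vdash \neg \neg b but u0 \nVdash ((b \to a) \land a) \to ((a \to b) \land b).
u0 \nVdash ((b \to a) \land a) \to ((a \to b) \land b): already at u0 itself, u0 \Vdash (b \to a) \land a but u0 \nVdash (a \to b) \land b.
u0 \nVdash (a \to b) \land b since u0 fails a \to b.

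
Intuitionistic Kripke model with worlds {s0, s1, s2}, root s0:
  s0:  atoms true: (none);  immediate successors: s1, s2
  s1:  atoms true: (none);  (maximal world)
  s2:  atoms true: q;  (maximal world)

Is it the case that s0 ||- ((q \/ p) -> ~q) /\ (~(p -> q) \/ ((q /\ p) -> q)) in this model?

s0 ||-/- ((q \/ p) -> ~q) /\ (~(p -> q) \/ ((q /\ p) -> q)) since s0 fails (q \/ p) -> ~q.

No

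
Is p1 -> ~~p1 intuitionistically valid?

This is double-negation introduction, which is intuitionistically derivable.
If a world forces p1 then every accessible world forces p1 (persistence), so none forces ~p1; hence ~~p1.

Yes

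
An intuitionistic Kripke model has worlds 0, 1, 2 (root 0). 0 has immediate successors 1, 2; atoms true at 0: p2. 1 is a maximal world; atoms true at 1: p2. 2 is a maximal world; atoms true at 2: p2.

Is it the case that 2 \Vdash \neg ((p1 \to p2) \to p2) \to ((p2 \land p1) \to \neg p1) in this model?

2 \Vdash \neg ((p1 \to p2) \to p2) \to ((p2 \land p1) \to \neg p1) vacuously: no world accessible from 2 forces the antecedent \neg ((p1 \to p2) \to p2).

Yes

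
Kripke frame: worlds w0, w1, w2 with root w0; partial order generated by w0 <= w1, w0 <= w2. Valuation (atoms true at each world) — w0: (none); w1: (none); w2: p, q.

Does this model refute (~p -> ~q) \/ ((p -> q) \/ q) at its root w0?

No

w0 ||- (~p -> ~q) \/ ((p -> q) \/ q) via the disjunct ~p -> ~q.
So the root w0 forces (~p -> ~q) \/ ((p -> q) \/ q); the model is not a countermodel.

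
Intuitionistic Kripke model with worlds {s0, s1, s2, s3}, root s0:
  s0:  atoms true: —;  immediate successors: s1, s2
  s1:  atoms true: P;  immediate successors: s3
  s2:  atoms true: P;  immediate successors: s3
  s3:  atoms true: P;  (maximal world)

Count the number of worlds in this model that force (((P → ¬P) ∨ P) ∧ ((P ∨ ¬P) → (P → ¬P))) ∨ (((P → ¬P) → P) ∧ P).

3

s0: does not force it — s0 ⊮ (((P → ¬P) ∨ P) ∧ ((P ∨ ¬P) → (P → ¬P))) ∨ (((P → ¬P) → P) ∧ P): neither disjunct is forced at s0.
s1: forces it.
s2: forces it.
s3: forces it.
Worlds forcing the formula: {s1, s2, s3}.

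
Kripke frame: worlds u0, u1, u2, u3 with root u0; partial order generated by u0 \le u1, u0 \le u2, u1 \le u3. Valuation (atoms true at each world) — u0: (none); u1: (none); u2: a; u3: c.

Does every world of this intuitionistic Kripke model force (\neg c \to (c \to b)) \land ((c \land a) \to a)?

u0 \Vdash (\neg c \to (c \to b)) \land ((c \land a) \to a) since u0 forces both conjuncts.
Since the root u0 forces (\neg c \to (c \to b)) \land ((c \land a) \to a) and forcing is persistent (monotone upward), every world forces it.

Yes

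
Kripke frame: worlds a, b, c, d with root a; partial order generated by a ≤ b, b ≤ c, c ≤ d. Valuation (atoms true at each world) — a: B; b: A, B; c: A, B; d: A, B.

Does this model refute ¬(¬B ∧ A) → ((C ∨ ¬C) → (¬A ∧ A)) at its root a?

Yes

a ⊮ ¬(¬B ∧ A) → ((C ∨ ¬C) → (¬A ∧ A)): already at a itself, a ⊩ ¬(¬B ∧ A) but a ⊮ (C ∨ ¬C) → (¬A ∧ A).
a ⊮ (C ∨ ¬C) → (¬A ∧ A): already at a itself, a ⊩ C ∨ ¬C but a ⊮ ¬A ∧ A.
a ⊮ ¬A ∧ A since a fails ¬A.
So the root a does not force ¬(¬B ∧ A) → ((C ∨ ¬C) → (¬A ∧ A)); the model is a countermodel.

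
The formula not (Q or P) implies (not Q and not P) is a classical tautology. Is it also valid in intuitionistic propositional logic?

Yes

This is a constructively valid De Morgan direction (negated disjunction to conjunction of negations), which is intuitionistically derivable.
From not (Q or P): if Q held then Q or P would, contradiction — so not Q; similarly not P.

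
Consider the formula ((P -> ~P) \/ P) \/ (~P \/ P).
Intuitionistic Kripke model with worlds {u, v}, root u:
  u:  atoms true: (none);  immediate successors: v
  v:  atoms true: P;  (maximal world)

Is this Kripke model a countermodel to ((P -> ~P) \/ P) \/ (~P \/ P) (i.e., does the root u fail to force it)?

u ||-/- ((P -> ~P) \/ P) \/ (~P \/ P): neither disjunct is forced at u.
u ||-/- (P -> ~P) \/ P: neither disjunct is forced at u.
u ||-/- P -> ~P: at the accessible world v, v ||- P but v ||-/- ~P.
v ||-/- ~P since v is accessible from v and v ||- P.
So the root u does not force ((P -> ~P) \/ P) \/ (~P \/ P); the model is a countermodel.

Yes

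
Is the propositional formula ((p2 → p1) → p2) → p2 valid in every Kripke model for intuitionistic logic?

No

This is Peirce's law, which is not intuitionistically valid.
A Kripke countermodel: worlds u0, u1; order generated by u0 ≤ u1; atoms true at each world — u0:{}; u1:{p2}.
u0 ⊮ ((p2 → p1) → p2) → p2: already at u0 itself, u0 ⊩ (p2 → p1) → p2 but u0 ⊮ p2.
u0 lacks atom p2, so u0 ⊮ p2.
So the root u0 does not force the formula.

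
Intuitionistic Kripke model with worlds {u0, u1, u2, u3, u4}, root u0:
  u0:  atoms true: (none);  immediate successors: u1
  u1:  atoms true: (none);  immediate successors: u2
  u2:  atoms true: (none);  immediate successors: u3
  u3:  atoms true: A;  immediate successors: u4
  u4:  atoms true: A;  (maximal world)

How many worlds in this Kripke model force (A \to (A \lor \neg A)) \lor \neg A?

5

u0: forces it.
u1: forces it.
u2: forces it.
u3: forces it.
u4: forces it.
Worlds forcing the formula: {u0, u1, u2, u3, u4}.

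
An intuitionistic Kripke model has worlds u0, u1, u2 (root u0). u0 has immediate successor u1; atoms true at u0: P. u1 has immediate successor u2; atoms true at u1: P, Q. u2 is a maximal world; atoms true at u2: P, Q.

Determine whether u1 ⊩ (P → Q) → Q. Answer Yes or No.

Yes

u1 ⊩ (P → Q) → Q: every world accessible from u1 that forces P → Q (namely u1, u2) also forces Q.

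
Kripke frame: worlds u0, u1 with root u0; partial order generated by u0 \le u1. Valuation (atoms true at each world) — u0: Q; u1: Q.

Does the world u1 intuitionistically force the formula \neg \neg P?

No

u1 \nVdash \neg \neg P since u1 is accessible from u1 and u1 \Vdash \neg P.
u1 \Vdash \neg P: no world accessible from u1 forces P.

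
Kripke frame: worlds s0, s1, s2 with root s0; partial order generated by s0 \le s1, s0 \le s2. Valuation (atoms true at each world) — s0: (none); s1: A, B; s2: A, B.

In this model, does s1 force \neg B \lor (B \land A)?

s1 \Vdash \neg B \lor (B \land A) via the disjunct B \land A.

Yes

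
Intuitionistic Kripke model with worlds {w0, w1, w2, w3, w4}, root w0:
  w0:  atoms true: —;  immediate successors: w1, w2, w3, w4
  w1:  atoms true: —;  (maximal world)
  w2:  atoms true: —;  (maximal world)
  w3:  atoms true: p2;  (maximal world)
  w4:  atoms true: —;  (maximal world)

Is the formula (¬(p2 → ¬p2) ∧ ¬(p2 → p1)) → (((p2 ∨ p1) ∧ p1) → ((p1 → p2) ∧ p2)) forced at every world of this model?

Yes

w0 ⊩ (¬(p2 → ¬p2) ∧ ¬(p2 → p1)) → (((p2 ∨ p1) ∧ p1) → ((p1 → p2) ∧ p2)): every world accessible from w0 that forces ¬(p2 → ¬p2) ∧ ¬(p2 → p1) (namely w3) also forces ((p2 ∨ p1) ∧ p1) → ((p1 → p2) ∧ p2).
Since the root w0 forces (¬(p2 → ¬p2) ∧ ¬(p2 → p1)) → (((p2 ∨ p1) ∧ p1) → ((p1 → p2) ∧ p2)) and forcing is persistent (monotone upward), every world forces it.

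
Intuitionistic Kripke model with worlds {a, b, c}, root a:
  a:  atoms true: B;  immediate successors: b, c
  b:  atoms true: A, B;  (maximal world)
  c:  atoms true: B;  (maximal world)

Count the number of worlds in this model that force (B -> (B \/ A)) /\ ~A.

a: does not force it — a ||-/- (B -> (B \/ A)) /\ ~A since a fails ~A.
b: does not force it — b ||-/- (B -> (B \/ A)) /\ ~A since b fails ~A.
c: forces it.
Worlds forcing the formula: {c}.

1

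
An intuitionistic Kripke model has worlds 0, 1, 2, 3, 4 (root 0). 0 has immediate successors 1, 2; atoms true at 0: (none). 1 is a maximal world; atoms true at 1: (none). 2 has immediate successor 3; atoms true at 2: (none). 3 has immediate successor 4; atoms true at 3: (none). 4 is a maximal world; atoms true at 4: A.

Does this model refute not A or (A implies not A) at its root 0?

0 does not force not A or (A implies not A): neither disjunct is forced at 0.
0 does not force not A since 4 is accessible from 0 and 4 forces A.
So the root 0 does not force not A or (A implies not A); the model is a countermodel.

Yes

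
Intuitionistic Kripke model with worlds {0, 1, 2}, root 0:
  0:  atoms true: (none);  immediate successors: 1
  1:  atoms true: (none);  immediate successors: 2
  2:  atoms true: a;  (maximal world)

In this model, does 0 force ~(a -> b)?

0 ||- ~(a -> b): no world accessible from 0 forces a -> b.

Yes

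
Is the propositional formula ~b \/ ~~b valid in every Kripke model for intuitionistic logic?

No

This is the weak law of excluded middle, which is not intuitionistically valid.
A Kripke countermodel: worlds w0, w1, w2; order generated by w0 <= w1, w0 <= w2; atoms true at each world — w0:{}; w1:{b}; w2:{}.
w0 ||-/- ~b \/ ~~b: neither disjunct is forced at w0.
w0 ||-/- ~b since w1 is accessible from w0 and w1 ||- b.
So the root w0 does not force the formula.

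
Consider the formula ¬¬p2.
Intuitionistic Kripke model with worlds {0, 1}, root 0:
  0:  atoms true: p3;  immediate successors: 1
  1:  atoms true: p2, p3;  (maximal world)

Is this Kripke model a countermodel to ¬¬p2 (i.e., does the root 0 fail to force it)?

No

0 ⊩ ¬¬p2: no world accessible from 0 forces ¬p2.
So the root 0 forces ¬¬p2; the model is not a countermodel.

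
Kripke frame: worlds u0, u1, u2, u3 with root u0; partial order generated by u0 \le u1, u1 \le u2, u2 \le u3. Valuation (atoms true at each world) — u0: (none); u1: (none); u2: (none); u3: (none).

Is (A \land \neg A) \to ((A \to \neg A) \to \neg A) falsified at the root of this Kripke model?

u0 \Vdash (A \land \neg A) \to ((A \to \neg A) \to \neg A) vacuously: no world accessible from u0 forces the antecedent A \land \neg A.
So the root u0 forces (A \land \neg A) \to ((A \to \neg A) \to \neg A); the model is not a countermodel.

No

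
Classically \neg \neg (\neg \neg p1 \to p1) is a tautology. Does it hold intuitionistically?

Yes

This is the double negation of double-negation elimination, which is intuitionistically derivable.
By Glivenko's theorem the double negation of any classical propositional tautology is intuitionistically provable; \neg \neg p1 \to p1 is classically a tautology.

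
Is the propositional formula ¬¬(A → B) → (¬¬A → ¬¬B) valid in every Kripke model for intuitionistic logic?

This is the distribution of double negation over implication, which is intuitionistically derivable.
Assume ¬¬(A → B) and ¬¬A; suppose ¬B. Then A → B would give ¬A (by contraposition), contradicting ¬¬A; so ¬(A → B), contradicting ¬¬(A → B). Hence ¬¬B.

Yes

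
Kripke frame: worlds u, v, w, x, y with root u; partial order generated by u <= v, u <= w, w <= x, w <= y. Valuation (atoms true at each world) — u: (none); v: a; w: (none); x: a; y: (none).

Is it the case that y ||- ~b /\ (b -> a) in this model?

y ||- ~b /\ (b -> a) since y forces both conjuncts.

Yes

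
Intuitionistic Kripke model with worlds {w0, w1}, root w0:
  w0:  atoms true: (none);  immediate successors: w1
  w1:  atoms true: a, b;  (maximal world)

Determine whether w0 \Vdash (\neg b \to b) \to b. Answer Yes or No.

No

w0 \nVdash (\neg b \to b) \to b: already at w0 itself, w0 \Vdash \neg b \to b but w0 \nVdash b.
w0 lacks atom b, so w0 \nVdash b.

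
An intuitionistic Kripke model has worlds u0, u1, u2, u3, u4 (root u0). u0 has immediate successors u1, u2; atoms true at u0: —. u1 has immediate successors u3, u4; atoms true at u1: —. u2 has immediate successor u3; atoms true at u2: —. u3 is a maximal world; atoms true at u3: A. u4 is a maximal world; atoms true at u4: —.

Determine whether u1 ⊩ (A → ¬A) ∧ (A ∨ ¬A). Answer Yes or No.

u1 ⊮ (A → ¬A) ∧ (A ∨ ¬A) since u1 fails A → ¬A.

No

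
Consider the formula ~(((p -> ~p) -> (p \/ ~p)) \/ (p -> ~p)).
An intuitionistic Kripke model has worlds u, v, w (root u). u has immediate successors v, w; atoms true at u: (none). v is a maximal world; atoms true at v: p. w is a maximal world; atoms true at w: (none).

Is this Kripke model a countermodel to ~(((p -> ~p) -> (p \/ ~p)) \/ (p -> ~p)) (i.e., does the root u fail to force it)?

u ||-/- ~(((p -> ~p) -> (p \/ ~p)) \/ (p -> ~p)) since u is accessible from u and u ||- ((p -> ~p) -> (p \/ ~p)) \/ (p -> ~p).
u ||- ((p -> ~p) -> (p \/ ~p)) \/ (p -> ~p) via the disjunct (p -> ~p) -> (p \/ ~p).
So the root u does not force ~(((p -> ~p) -> (p \/ ~p)) \/ (p -> ~p)); the model is a countermodel.

Yes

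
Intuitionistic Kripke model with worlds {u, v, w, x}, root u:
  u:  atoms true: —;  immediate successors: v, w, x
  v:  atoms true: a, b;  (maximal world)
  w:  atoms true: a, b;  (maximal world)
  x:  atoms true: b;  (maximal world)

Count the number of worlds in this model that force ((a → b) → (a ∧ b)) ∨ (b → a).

u: does not force it — u ⊮ ((a → b) → (a ∧ b)) ∨ (b → a): neither disjunct is forced at u.
v: forces it.
w: forces it.
x: does not force it — x ⊮ ((a → b) → (a ∧ b)) ∨ (b → a): neither disjunct is forced at x.
Worlds forcing the formula: {v, w}.

2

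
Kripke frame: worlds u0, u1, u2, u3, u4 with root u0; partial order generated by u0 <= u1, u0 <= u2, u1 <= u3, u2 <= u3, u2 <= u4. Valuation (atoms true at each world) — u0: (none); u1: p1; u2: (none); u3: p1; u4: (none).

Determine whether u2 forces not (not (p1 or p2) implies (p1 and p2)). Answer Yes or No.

u2 does not force not (not (p1 or p2) implies (p1 and p2)) since u3 is accessible from u2 and u3 forces not (p1 or p2) implies (p1 and p2).
u3 forces not (p1 or p2) implies (p1 and p2) vacuously: no world accessible from u3 forces the antecedent not (p1 or p2).

No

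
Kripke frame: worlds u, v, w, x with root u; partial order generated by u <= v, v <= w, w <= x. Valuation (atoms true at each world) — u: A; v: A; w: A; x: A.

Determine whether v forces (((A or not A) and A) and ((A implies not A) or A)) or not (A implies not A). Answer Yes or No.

Yes

v forces (((A or not A) and A) and ((A implies not A) or A)) or not (A implies not A) via the disjunct ((A or not A) and A) and ((A implies not A) or A).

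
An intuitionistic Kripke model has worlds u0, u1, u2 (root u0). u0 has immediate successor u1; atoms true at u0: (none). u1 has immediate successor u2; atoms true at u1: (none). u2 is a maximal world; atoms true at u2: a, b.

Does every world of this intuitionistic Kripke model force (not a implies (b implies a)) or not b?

u0 forces (not a implies (b implies a)) or not b via the disjunct not a implies (b implies a).
Since the root u0 forces (not a implies (b implies a)) or not b and forcing is persistent (monotone upward), every world forces it.

Yes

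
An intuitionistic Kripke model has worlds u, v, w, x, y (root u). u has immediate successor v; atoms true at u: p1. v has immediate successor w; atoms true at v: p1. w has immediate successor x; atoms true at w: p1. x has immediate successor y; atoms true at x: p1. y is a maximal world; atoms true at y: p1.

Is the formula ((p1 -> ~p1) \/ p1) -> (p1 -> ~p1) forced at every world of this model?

No

Not every world: u ||-/- ((p1 -> ~p1) \/ p1) -> (p1 -> ~p1).
u ||-/- ((p1 -> ~p1) \/ p1) -> (p1 -> ~p1): already at u itself, u ||- (p1 -> ~p1) \/ p1 but u ||-/- p1 -> ~p1.
u ||-/- p1 -> ~p1: already at u itself, u ||- p1 but u ||-/- ~p1.
u ||-/- ~p1 since u is accessible from u and u ||- p1.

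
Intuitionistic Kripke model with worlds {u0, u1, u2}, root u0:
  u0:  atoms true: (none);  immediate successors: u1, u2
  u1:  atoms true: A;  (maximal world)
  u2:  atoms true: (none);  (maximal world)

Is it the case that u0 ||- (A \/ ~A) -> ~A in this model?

No

u0 ||-/- (A \/ ~A) -> ~A: at the accessible world u1, u1 ||- A \/ ~A but u1 ||-/- ~A.
u1 ||-/- ~A since u1 is accessible from u1 and u1 ||- A.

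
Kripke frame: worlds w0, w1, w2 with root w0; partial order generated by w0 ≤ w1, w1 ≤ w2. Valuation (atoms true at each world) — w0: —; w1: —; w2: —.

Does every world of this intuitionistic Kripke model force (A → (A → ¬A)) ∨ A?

w0 ⊩ (A → (A → ¬A)) ∨ A via the disjunct A → (A → ¬A).
Since the root w0 forces (A → (A → ¬A)) ∨ A and forcing is persistent (monotone upward), every world forces it.

Yes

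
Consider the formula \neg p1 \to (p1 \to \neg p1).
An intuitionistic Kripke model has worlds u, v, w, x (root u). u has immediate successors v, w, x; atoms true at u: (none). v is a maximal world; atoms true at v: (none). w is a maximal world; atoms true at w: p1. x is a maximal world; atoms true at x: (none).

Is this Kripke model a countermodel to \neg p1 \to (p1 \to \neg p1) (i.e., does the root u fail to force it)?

No

u \Vdash \neg p1 \to (p1 \to \neg p1): every world accessible from u that forces \neg p1 (namely v, x) also forces p1 \to \neg p1.
So the root u forces \neg p1 \to (p1 \to \neg p1); the model is not a countermodel.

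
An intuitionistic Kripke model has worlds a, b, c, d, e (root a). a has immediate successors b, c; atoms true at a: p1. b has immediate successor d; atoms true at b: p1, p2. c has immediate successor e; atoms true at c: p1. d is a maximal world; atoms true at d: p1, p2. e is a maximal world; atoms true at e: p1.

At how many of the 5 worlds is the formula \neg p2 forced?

a: does not force it — a \nVdash \neg p2 since b is accessible from a and b \Vdash p2.
b: does not force it.
c: forces it.
d: does not force it.
e: forces it.
Worlds forcing the formula: {c, e}.

2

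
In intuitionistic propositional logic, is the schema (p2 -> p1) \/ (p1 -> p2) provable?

This is the Gödel–Dummett linearity axiom, which is not intuitionistically valid.
A Kripke countermodel: worlds u0, u1, u2; order generated by u0 <= u1, u0 <= u2; atoms true at each world — u0:{}; u1:{p2}; u2:{p1}.
u0 ||-/- (p2 -> p1) \/ (p1 -> p2): neither disjunct is forced at u0.
u0 ||-/- p2 -> p1: at the accessible world u1, u1 ||- p2 but u1 ||-/- p1.
u1 lacks atom p1, so u1 ||-/- p1.
So the root u0 does not force the formula.

No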